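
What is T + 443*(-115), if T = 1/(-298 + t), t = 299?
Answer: -50944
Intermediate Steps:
T = 1 (T = 1/(-298 + 299) = 1/1 = 1)
T + 443*(-115) = 1 + 443*(-115) = 1 - 50945 = -50944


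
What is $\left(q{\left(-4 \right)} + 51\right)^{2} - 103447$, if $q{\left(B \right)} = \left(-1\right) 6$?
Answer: $-101422$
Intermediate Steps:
$q{\left(B \right)} = -6$
$\left(q{\left(-4 \right)} + 51\right)^{2} - 103447 = \left(-6 + 51\right)^{2} - 103447 = 45^{2} - 103447 = 2025 - 103447 = -101422$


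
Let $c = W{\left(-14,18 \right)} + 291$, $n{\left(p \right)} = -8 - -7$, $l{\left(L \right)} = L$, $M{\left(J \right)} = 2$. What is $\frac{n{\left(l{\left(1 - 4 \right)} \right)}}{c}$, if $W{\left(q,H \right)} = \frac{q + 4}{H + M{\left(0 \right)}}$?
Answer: $- \frac{2}{581} \approx -0.0034423$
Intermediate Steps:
$W{\left(q,H \right)} = \frac{4 + q}{2 + H}$ ($W{\left(q,H \right)} = \frac{q + 4}{H + 2} = \frac{4 + q}{2 + H}$)
$n{\left(p \right)} = -1$ ($n{\left(p \right)} = -8 + 7 = -1$)
$c = \frac{581}{2}$ ($c = \frac{4 - 14}{2 + 18} + 291 = \frac{1}{20} \left(-10\right) + 291 = - \frac{1}{2} + 291 = \frac{581}{2} \approx 290.5$)
$\frac{n{\left(l{\left(1 - 4 \right)} \right)}}{c} = - \frac{1}{\frac{581}{2}} = \left(-1\right) \frac{2}{581} = - \frac{2}{581}$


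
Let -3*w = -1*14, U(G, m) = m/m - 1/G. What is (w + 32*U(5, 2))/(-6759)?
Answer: -454/101385 ≈ -0.0044780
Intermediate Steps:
U(G, m) = 1 - 1/G
w = 14/3 (w = -(-1)*14/3 = -⅓*(-14) = 14/3 ≈ 4.6667)
(w + 32*U(5, 2))/(-6759) = (14/3 + 32*((-1 + 5)/5))/(-6759) = (14/3 + 32*((⅕)*4))*(-1/6759) = (14/3 + 32*(⅘))*(-1/6759) = (14/3 + 128/5)*(-1/6759) = (454/15)*(-1/6759) = -454/101385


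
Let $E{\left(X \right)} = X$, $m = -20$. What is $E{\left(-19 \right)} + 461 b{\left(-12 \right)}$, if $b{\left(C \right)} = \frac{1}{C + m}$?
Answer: $- \frac{1069}{32} \approx -33.406$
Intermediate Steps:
$b{\left(C \right)} = \frac{1}{-20 + C}$ ($b{\left(C \right)} = \frac{1}{C - 20} = \frac{1}{-20 + C}$)
$E{\left(-19 \right)} + 461 b{\left(-12 \right)} = -19 + \frac{461}{-20 - 12} = -19 + \frac{461}{-32} = -19 + 461 \left(- \frac{1}{32}\right) = -19 - \frac{461}{32} = - \frac{1069}{32}$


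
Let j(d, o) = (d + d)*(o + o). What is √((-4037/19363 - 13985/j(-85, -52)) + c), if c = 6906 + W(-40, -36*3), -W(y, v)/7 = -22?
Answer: √24762663054831/59228 ≈ 84.018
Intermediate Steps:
W(y, v) = 154 (W(y, v) = -7*(-22) = 154)
j(d, o) = 4*d*o (j(d, o) = (2*d)*(2*o) = 4*d*o)
c = 7060 (c = 6906 + 154 = 7060)
√((-4037/19363 - 13985/j(-85, -52)) + c) = √((-4037/19363 - 13985/(4*(-85)*(-52))) + 7060) = √((-4037*1/19363 - 13985/17680) + 7060) = √((-4037/19363 - 13985*1/17680) + 7060) = √((-4037/19363 - 2797/3536) + 7060) = √(-4025479/4027504 + 7060) = √(28430152761/4027504) = √24762663054831/59228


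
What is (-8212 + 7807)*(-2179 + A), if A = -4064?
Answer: 2528415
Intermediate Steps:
(-8212 + 7807)*(-2179 + A) = (-8212 + 7807)*(-2179 - 4064) = -405*(-6243) = 2528415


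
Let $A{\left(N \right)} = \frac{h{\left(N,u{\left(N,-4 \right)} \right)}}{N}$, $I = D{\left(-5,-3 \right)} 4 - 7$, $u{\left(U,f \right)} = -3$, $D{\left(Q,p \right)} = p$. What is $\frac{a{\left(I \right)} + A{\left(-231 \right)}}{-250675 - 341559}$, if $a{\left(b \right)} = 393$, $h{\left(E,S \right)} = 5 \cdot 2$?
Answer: $- \frac{90773}{136806054} \approx -0.00066352$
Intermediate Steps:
$I = -19$ ($I = \left(-3\right) 4 - 7 = -12 - 7 = -19$)
$h{\left(E,S \right)} = 10$
$A{\left(N \right)} = \frac{10}{N}$
$\frac{a{\left(I \right)} + A{\left(-231 \right)}}{-250675 - 341559} = \frac{393 + \frac{10}{-231}}{-250675 - 341559} = \frac{393 + 10 \left(- \frac{1}{231}\right)}{-592234} = \left(393 - \frac{10}{231}\right) \left(- \frac{1}{592234}\right) = \frac{90773}{231} \left(- \frac{1}{592234}\right) = - \frac{90773}{136806054}$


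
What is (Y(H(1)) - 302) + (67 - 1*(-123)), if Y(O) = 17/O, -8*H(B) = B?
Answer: -248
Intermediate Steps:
H(B) = -B/8
(Y(H(1)) - 302) + (67 - 1*(-123)) = (17/((-⅛*1)) - 302) + (67 - 1*(-123)) = (17/(-⅛) - 302) + (67 + 123) = (17*(-8) - 302) + 190 = (-136 - 302) + 190 = -438 + 190 = -248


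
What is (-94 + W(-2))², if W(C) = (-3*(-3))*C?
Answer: 12544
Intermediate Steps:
W(C) = 9*C
(-94 + W(-2))² = (-94 + 9*(-2))² = (-94 - 18)² = (-112)² = 12544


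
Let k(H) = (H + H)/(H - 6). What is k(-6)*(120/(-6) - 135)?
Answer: -155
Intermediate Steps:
k(H) = 2*H/(-6 + H) (k(H) = (2*H)/(-6 + H) = 2*H/(-6 + H))
k(-6)*(120/(-6) - 135) = (2*(-6)/(-6 - 6))*(120/(-6) - 135) = (2*(-6)/(-12))*(120*(-⅙) - 135) = (2*(-6)*(-1/12))*(-20 - 135) = 1*(-155) = -155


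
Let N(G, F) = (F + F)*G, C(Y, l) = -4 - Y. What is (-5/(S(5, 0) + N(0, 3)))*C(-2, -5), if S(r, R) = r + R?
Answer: 2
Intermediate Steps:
S(r, R) = R + r
N(G, F) = 2*F*G (N(G, F) = (2*F)*G = 2*F*G)
(-5/(S(5, 0) + N(0, 3)))*C(-2, -5) = (-5/((0 + 5) + 2*3*0))*(-4 - 1*(-2)) = (-5/(5 + 0))*(-4 + 2) = (-5/5)*(-2) = ((⅕)*(-5))*(-2) = -1*(-2) = 2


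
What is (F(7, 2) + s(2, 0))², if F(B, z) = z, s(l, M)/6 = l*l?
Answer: 676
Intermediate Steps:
s(l, M) = 6*l² (s(l, M) = 6*(l*l) = 6*l²)
(F(7, 2) + s(2, 0))² = (2 + 6*2²)² = (2 + 6*4)² = (2 + 24)² = 26² = 676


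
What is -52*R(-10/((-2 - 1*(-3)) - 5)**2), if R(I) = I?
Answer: 65/2 ≈ 32.500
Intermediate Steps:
-52*R(-10/((-2 - 1*(-3)) - 5)**2) = -(-520)/(((-2 - 1*(-3)) - 5)**2) = -(-520)/(((-2 + 3) - 5)**2) = -(-520)/((1 - 5)**2) = -(-520)/((-4)**2) = -(-520)/16 = -52*(-5/8) = 65/2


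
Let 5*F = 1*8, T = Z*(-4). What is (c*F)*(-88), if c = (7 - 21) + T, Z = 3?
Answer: 18304/5 ≈ 3660.8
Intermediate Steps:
T = -12 (T = 3*(-4) = -12)
F = 8/5 (F = (1*8)/5 = (⅕)*8 = 8/5 ≈ 1.6000)
c = -26 (c = (7 - 21) - 12 = -14 - 12 = -26)
(c*F)*(-88) = -26*8/5*(-88) = -208/5*(-88) = 18304/5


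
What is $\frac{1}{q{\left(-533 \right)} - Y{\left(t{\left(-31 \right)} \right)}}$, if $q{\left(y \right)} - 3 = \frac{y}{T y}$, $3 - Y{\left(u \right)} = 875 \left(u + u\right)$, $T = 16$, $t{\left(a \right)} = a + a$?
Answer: $- \frac{16}{1735999} \approx -9.2166 \cdot 10^{-6}$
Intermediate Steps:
$t{\left(a \right)} = 2 a$
$Y{\left(u \right)} = 3 - 1750 u$ ($Y{\left(u \right)} = 3 - 875 \left(u + u\right) = 3 - 875 \cdot 2 u = 3 - 1750 u$)
$q{\left(y \right)} = \frac{49}{16}$ ($q{\left(y \right)} = 3 + \frac{y}{16 y} = 3 + y \frac{1}{16 y} = 3 + \frac{1}{16} = \frac{49}{16}$)
$\frac{1}{q{\left(-533 \right)} - Y{\left(t{\left(-31 \right)} \right)}} = \frac{1}{\frac{49}{16} - \left(3 - 1750 \cdot 2 \left(-31\right)\right)} = \frac{1}{\frac{49}{16} - \left(3 - -108500\right)} = \frac{1}{\frac{49}{16} - \left(3 + 108500\right)} = \frac{1}{\frac{49}{16} - 108503} = \frac{1}{- \frac{1735999}{16}} = - \frac{16}{1735999}$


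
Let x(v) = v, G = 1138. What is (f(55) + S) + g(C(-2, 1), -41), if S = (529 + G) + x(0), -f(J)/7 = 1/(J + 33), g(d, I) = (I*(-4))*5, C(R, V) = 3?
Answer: 218849/88 ≈ 2486.9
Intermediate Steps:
g(d, I) = -20*I (g(d, I) = -4*I*5 = -20*I)
f(J) = -7/(33 + J) (f(J) = -7/(J + 33) = -7/(33 + J))
S = 1667 (S = (529 + 1138) + 0 = 1667 + 0 = 1667)
(f(55) + S) + g(C(-2, 1), -41) = (-7/(33 + 55) + 1667) - 20*(-41) = (-7/88 + 1667) + 820 = 146689/88 + 820 = 218849/88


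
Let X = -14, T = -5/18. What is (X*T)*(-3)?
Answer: -35/3 ≈ -11.667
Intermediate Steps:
T = -5/18 (T = -5*1/18 = -5/18 ≈ -0.27778)
(X*T)*(-3) = -14*(-5/18)*(-3) = (35/9)*(-3) = -35/3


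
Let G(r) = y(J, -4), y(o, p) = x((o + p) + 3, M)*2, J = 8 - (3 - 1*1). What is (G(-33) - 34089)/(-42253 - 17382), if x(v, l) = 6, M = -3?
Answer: 34077/59635 ≈ 0.57143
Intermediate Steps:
J = 6 (J = 8 - (3 - 1) = 8 - 1*2 = 8 - 2 = 6)
y(o, p) = 12 (y(o, p) = 6*2 = 12)
G(r) = 12
(G(-33) - 34089)/(-42253 - 17382) = (12 - 34089)/(-42253 - 17382) = -34077/(-59635) = -34077*(-1/59635) = 34077/59635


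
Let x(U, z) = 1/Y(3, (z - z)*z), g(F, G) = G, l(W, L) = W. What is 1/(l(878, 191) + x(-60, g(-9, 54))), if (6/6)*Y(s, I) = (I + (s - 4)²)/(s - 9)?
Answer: 1/872 ≈ 0.0011468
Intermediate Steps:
Y(s, I) = (I + (-4 + s)²)/(-9 + s) (Y(s, I) = (I + (s - 4)²)/(s - 9) = (I + (-4 + s)²)/(-9 + s))
x(U, z) = -6 (x(U, z) = 1/(((z - z)*z + (-4 + 3)²)/(-9 + 3)) = 1/((0*z + (-1)²)/(-6)) = 1/(-(0 + 1)/6) = 1/(-⅙*1) = 1/(-⅙) = -6)
1/(l(878, 191) + x(-60, g(-9, 54))) = 1/(878 - 6) = 1/872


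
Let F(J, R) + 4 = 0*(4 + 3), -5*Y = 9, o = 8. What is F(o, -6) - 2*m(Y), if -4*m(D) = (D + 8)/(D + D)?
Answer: -175/36 ≈ -4.8611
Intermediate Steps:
Y = -9/5 (Y = -⅕*9 = -9/5 ≈ -1.8000)
m(D) = -(8 + D)/(8*D) (m(D) = -(D + 8)/(4*(D + D)) = -(8 + D)/(4*(2*D)) = -(8 + D)*1/(2*D)/4 = -(8 + D)/(8*D))
F(J, R) = -4 (F(J, R) = -4 + 0*(4 + 3) = -4 + 0*7 = -4 + 0 = -4)
F(o, -6) - 2*m(Y) = -4 - (-8 - 1*(-9/5))/(4*(-9/5)) = -4 - (-5)*(-8 + 9/5)/(4*9) = -4 - (-5)*(-31)/(4*9*5) = -4 - 2*31/72 = -4 - 31/36 = -175/36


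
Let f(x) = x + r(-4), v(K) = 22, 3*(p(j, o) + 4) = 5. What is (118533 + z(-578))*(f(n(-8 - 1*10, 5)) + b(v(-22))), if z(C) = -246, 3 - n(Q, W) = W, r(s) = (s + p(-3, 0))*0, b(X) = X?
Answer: 2365740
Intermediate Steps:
p(j, o) = -7/3 (p(j, o) = -4 + (1/3)*5 = -4 + 5/3 = -7/3)
r(s) = 0 (r(s) = (s - 7/3)*0 = (-7/3 + s)*0 = 0)
n(Q, W) = 3 - W
f(x) = x (f(x) = x + 0 = x)
(118533 + z(-578))*(f(n(-8 - 1*10, 5)) + b(v(-22))) = (118533 - 246)*((3 - 1*5) + 22) = 118287*((3 - 5) + 22) = 118287*(-2 + 22) = 118287*20 = 2365740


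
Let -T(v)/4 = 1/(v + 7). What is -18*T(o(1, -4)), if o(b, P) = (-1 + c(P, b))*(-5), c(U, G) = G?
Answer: 72/7 ≈ 10.286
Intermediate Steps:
o(b, P) = 5 - 5*b (o(b, P) = (-1 + b)*(-5) = 5 - 5*b)
T(v) = -4/(7 + v) (T(v) = -4/(v + 7) = -4/(7 + v))
-18*T(o(1, -4)) = -(-72)/(7 + (5 - 5*1)) = -(-72)/(7 + (5 - 5)) = -(-72)/(7 + 0) = -(-72)/7 = -18*(-4/7) = 72/7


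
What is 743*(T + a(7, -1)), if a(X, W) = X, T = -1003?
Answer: -740028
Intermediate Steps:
743*(T + a(7, -1)) = 743*(-1003 + 7) = 743*(-996) = -740028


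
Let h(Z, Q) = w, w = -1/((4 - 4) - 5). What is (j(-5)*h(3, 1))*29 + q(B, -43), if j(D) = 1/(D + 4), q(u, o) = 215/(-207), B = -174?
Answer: -7078/1035 ≈ -6.8386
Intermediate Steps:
w = 1/5 (w = -1/(0 - 5) = -1/(-5) = -1*(-1/5) = 1/5 ≈ 0.20000)
q(u, o) = -215/207 (q(u, o) = 215*(-1/207) = -215/207)
h(Z, Q) = 1/5
j(D) = 1/(4 + D)
(j(-5)*h(3, 1))*29 + q(B, -43) = ((1/5)/(4 - 5))*29 - 215/207 = ((1/5)/(-1))*29 - 215/207 = -1*1/5*29 - 215/207 = -1/5*29 - 215/207 = -29/5 - 215/207 = -7078/1035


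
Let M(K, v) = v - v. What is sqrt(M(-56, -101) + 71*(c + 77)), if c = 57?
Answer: sqrt(9514) ≈ 97.540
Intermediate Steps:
M(K, v) = 0
sqrt(M(-56, -101) + 71*(c + 77)) = sqrt(0 + 71*(57 + 77)) = sqrt(0 + 71*134) = sqrt(0 + 9514) = sqrt(9514)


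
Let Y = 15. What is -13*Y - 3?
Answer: -198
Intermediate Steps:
-13*Y - 3 = -13*15 - 3 = -195 - 3 = -198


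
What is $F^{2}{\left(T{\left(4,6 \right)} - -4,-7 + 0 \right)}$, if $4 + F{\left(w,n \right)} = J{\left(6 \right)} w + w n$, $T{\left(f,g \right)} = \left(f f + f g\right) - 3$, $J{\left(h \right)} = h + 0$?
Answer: $2025$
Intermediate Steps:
$J{\left(h \right)} = h$
$T{\left(f,g \right)} = -3 + f^{2} + f g$ ($T{\left(f,g \right)} = \left(f^{2} + f g\right) - 3 = -3 + f^{2} + f g$)
$F{\left(w,n \right)} = -4 + 6 w + n w$ ($F{\left(w,n \right)} = -4 + \left(6 w + w n\right) = -4 + \left(6 w + n w\right) = -4 + 6 w + n w$)
$F^{2}{\left(T{\left(4,6 \right)} - -4,-7 + 0 \right)} = \left(-4 + 6 \left(\left(-3 + 4^{2} + 4 \cdot 6\right) - -4\right) + \left(-7 + 0\right) \left(\left(-3 + 4^{2} + 4 \cdot 6\right) - -4\right)\right)^{2} = \left(-4 + 6 \left(\left(-3 + 16 + 24\right) + 4\right) - 7 \left(\left(-3 + 16 + 24\right) + 4\right)\right)^{2} = \left(-4 + 6 \left(37 + 4\right) - 7 \left(37 + 4\right)\right)^{2} = \left(-4 + 6 \cdot 41 - 287\right)^{2} = \left(-4 + 246 - 287\right)^{2} = \left(-45\right)^{2} = 2025$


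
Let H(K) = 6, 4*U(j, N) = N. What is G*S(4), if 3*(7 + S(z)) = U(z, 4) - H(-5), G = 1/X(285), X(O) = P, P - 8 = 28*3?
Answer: -13/138 ≈ -0.094203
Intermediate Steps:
P = 92 (P = 8 + 28*3 = 8 + 84 = 92)
U(j, N) = N/4
X(O) = 92
G = 1/92 ≈ 0.010870
S(z) = -26/3 (S(z) = -7 + ((¼)*4 - 1*6)/3 = -7 + (1 - 6)/3 = -7 + (⅓)*(-5) = -7 - 5/3 = -26/3)
G*S(4) = (1/92)*(-26/3) = -13/138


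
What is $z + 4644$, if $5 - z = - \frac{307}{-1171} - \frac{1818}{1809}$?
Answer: $\frac{1094414614}{235371} \approx 4649.7$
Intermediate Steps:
$z = \frac{1351690}{235371}$ ($z = 5 - \left(- \frac{307}{-1171} - \frac{1818}{1809}\right) = 5 - \left(\left(-307\right) \left(- \frac{1}{1171}\right) - \frac{202}{201}\right) = 5 - \left(\frac{307}{1171} - \frac{202}{201}\right) = 5 - - \frac{174835}{235371} = 5 + \frac{174835}{235371} = \frac{1351690}{235371} \approx 5.7428$)
$z + 4644 = \frac{1351690}{235371} + 4644 = \frac{1094414614}{235371}$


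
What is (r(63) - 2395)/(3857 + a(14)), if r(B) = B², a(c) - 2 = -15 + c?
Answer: 787/1929 ≈ 0.40798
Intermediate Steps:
a(c) = -13 + c (a(c) = 2 + (-15 + c) = -13 + c)
(r(63) - 2395)/(3857 + a(14)) = (63² - 2395)/(3857 + (-13 + 14)) = (3969 - 2395)/(3857 + 1) = 1574/3858 = 1574*(1/3858) = 787/1929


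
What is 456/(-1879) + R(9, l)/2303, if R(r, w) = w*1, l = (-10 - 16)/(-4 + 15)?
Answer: -11600702/47600707 ≈ -0.24371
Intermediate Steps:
l = -26/11 ≈ -2.3636
R(r, w) = w
456/(-1879) + R(9, l)/2303 = 456/(-1879) - 26/11/2303 = 456*(-1/1879) - 26/11*1/2303 = -456/1879 - 26/25333 = -11600702/47600707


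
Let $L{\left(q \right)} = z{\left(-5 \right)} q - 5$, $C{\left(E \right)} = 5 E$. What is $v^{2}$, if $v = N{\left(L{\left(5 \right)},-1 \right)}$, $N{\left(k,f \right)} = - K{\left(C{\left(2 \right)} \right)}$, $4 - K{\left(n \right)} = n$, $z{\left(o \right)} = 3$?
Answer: $36$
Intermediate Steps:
$K{\left(n \right)} = 4 - n$
$L{\left(q \right)} = -5 + 3 q$ ($L{\left(q \right)} = 3 q - 5 = -5 + 3 q$)
$N{\left(k,f \right)} = 6$ ($N{\left(k,f \right)} = - (4 - 5 \cdot 2) = - (4 - 10) = \left(-1\right) \left(-6\right) = 6$)
$v = 6$
$v^{2} = 6^{2} = 36$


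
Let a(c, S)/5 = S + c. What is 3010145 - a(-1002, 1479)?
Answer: 3007760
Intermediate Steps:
a(c, S) = 5*S + 5*c (a(c, S) = 5*(S + c) = 5*S + 5*c)
3010145 - a(-1002, 1479) = 3010145 - (5*1479 + 5*(-1002)) = 3010145 - (7395 - 5010) = 3010145 - 1*2385 = 3010145 - 2385 = 3007760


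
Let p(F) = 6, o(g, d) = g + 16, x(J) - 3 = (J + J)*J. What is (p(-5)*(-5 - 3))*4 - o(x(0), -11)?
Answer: -211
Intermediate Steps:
x(J) = 3 + 2*J² (x(J) = 3 + (J + J)*J = 3 + (2*J)*J = 3 + 2*J²)
o(g, d) = 16 + g
(p(-5)*(-5 - 3))*4 - o(x(0), -11) = (6*(-5 - 3))*4 - (16 + (3 + 2*0²)) = (6*(-8))*4 - (16 + (3 + 2*0)) = -48*4 - (16 + (3 + 0)) = -192 - (16 + 3) = -192 - 1*19 = -192 - 19 = -211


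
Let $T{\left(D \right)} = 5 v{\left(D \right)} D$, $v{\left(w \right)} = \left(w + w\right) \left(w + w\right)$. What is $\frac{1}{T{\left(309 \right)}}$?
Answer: $\frac{1}{590072580} \approx 1.6947 \cdot 10^{-9}$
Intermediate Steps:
$v{\left(w \right)} = 4 w^{2}$ ($v{\left(w \right)} = 2 w 2 w = 4 w^{2}$)
$T{\left(D \right)} = 20 D^{3}$ ($T{\left(D \right)} = 5 \cdot 4 D^{2} D = 20 D^{2} D = 20 D^{3}$)
$\frac{1}{T{\left(309 \right)}} = \frac{1}{20 \cdot 309^{3}} = \frac{1}{20 \cdot 29503629} = \frac{1}{590072580}$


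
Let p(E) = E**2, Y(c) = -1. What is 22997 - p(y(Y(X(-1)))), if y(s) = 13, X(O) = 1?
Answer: 22828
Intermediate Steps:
22997 - p(y(Y(X(-1)))) = 22997 - 1*13**2 = 22997 - 1*169 = 22997 - 169 = 22828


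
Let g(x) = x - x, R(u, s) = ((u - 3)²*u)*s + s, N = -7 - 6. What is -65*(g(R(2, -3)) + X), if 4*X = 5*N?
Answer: 4225/4 ≈ 1056.3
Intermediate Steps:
N = -13
R(u, s) = s + s*u*(-3 + u)² (R(u, s) = ((-3 + u)²*u)*s + s = (u*(-3 + u)²)*s + s = s*u*(-3 + u)² + s = s + s*u*(-3 + u)²)
X = -65/4 (X = (5*(-13))/4 = (¼)*(-65) = -65/4 ≈ -16.250)
g(x) = 0
-65*(g(R(2, -3)) + X) = -65*(0 - 65/4) = -65*(-65/4) = 4225/4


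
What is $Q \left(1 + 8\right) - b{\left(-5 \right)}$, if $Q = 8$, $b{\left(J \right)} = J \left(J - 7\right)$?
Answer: $12$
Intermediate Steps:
$b{\left(J \right)} = J \left(-7 + J\right)$
$Q \left(1 + 8\right) - b{\left(-5 \right)} = 8 \left(1 + 8\right) - - 5 \left(-7 - 5\right) = 8 \cdot 9 - \left(-5\right) \left(-12\right) = 72 - 60 = 12$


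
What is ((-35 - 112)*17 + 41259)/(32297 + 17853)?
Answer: 228/295 ≈ 0.77288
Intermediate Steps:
((-35 - 112)*17 + 41259)/(32297 + 17853) = (-147*17 + 41259)/50150 = (-2499 + 41259)*(1/50150) = 38760*(1/50150) = 228/295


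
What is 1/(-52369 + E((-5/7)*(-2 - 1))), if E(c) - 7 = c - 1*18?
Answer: -7/366645 ≈ -1.9092e-5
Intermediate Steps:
E(c) = -11 + c (E(c) = 7 + (c - 1*18) = 7 + (c - 18) = 7 + (-18 + c) = -11 + c)
1/(-52369 + E((-5/7)*(-2 - 1))) = 1/(-52369 + (-11 + (-5/7)*(-2 - 1))) = 1/(-52369 + (-11 - 5*⅐*(-3))) = 1/(-52369 + (-11 - 5/7*(-3))) = 1/(-52369 + (-11 + 15/7)) = 1/(-52369 - 62/7) = 1/(-366645/7) = -7/366645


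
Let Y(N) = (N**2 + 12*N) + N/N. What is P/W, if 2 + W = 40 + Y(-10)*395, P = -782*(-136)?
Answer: -106352/7467 ≈ -14.243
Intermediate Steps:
P = 106352
Y(N) = 1 + N**2 + 12*N (Y(N) = (N**2 + 12*N) + 1 = 1 + N**2 + 12*N)
W = -7467 (W = -2 + (40 + (1 + (-10)**2 + 12*(-10))*395) = -2 + (40 + (1 + 100 - 120)*395) = -2 + (40 - 19*395) = -2 + (40 - 7505) = -2 - 7465 = -7467)
P/W = 106352/(-7467) = 106352*(-1/7467) = -106352/7467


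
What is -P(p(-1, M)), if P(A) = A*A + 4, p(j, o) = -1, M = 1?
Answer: -5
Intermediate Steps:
P(A) = 4 + A² (P(A) = A² + 4 = 4 + A²)
-P(p(-1, M)) = -(4 + (-1)²) = -(4 + 1) = -1*5 = -5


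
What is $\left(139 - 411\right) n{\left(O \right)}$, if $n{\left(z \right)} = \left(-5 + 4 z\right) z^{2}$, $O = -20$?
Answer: $9248000$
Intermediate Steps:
$n{\left(z \right)} = z^{2} \left(-5 + 4 z\right)$
$\left(139 - 411\right) n{\left(O \right)} = \left(139 - 411\right) \left(-20\right)^{2} \left(-5 + 4 \left(-20\right)\right) = - 272 \cdot 400 \left(-5 - 80\right) = - 272 \cdot 400 \left(-85\right) = \left(-272\right) \left(-34000\right) = 9248000$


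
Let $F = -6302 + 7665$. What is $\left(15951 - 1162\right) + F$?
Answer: $16152$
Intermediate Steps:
$F = 1363$
$\left(15951 - 1162\right) + F = \left(15951 - 1162\right) + 1363 = 14789 + 1363 = 16152$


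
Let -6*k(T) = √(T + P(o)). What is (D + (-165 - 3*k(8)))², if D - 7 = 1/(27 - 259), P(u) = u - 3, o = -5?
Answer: 1343735649/53824 ≈ 24965.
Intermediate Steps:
P(u) = -3 + u
k(T) = -√(-8 + T)/6 (k(T) = -√(T + (-3 - 5))/6 = -√(T - 8)/6 = -√(-8 + T)/6)
D = 1623/232 (D = 7 + 1/(27 - 259) = 7 + 1/(-232) = 7 - 1/232 = 1623/232 ≈ 6.9957)
(D + (-165 - 3*k(8)))² = (1623/232 + (-165 - 3*(-√(-8 + 8)/6)))² = (1623/232 + (-165 - 3*(-√0/6)))² = (1623/232 + (-165 - 3*(-⅙*0)))² = (1623/232 + (-165 - 3*0))² = (1623/232 + (-165 - 1*0))² = (1623/232 + (-165 + 0))² = (1623/232 - 165)² = (-36657/232)² = 1343735649/53824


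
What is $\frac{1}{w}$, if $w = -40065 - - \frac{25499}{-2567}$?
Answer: $- \frac{2567}{102872354} \approx -2.4953 \cdot 10^{-5}$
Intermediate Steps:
$w = - \frac{102872354}{2567}$ ($w = -40065 - \left(-25499\right) \left(- \frac{1}{2567}\right) = -40065 - \frac{25499}{2567} = - \frac{102872354}{2567} \approx -40075.0$)
$\frac{1}{w} = \frac{1}{- \frac{102872354}{2567}} = - \frac{2567}{102872354}$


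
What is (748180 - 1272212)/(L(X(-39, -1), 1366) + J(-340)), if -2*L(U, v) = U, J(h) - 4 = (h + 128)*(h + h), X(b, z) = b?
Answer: -1048064/288367 ≈ -3.6345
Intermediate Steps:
J(h) = 4 + 2*h*(128 + h) (J(h) = 4 + (h + 128)*(h + h) = 4 + (128 + h)*(2*h) = 4 + 2*h*(128 + h))
L(U, v) = -U/2
(748180 - 1272212)/(L(X(-39, -1), 1366) + J(-340)) = (748180 - 1272212)/(-½*(-39) + (4 + 2*(-340)² + 256*(-340))) = -524032/(39/2 + (4 + 2*115600 - 87040)) = -524032/(39/2 + (4 + 231200 - 87040)) = -524032/(39/2 + 144164) = -524032/288367/2 = -524032*2/288367 = -1048064/288367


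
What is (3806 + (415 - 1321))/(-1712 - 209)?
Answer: -2900/1921 ≈ -1.5096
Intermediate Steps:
(3806 + (415 - 1321))/(-1712 - 209) = (3806 - 906)/(-1921) = 2900*(-1/1921) = -2900/1921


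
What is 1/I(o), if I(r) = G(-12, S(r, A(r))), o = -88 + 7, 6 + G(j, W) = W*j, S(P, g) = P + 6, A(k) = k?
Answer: 1/894 ≈ 0.0011186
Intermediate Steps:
S(P, g) = 6 + P
G(j, W) = -6 + W*j
o = -81
I(r) = -78 - 12*r (I(r) = -6 + (6 + r)*(-12) = -6 + (-72 - 12*r) = -78 - 12*r)
1/I(o) = 1/(-78 - 12*(-81)) = 1/(-78 + 972) = 1/894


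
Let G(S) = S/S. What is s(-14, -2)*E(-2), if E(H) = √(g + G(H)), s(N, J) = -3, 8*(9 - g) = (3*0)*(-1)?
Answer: -3*√10 ≈ -9.4868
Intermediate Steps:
G(S) = 1
g = 9 (g = 9 - 3*0*(-1)/8 = 9 - 0*(-1) = 9 - ⅛*0 = 9 + 0 = 9)
E(H) = √10 (E(H) = √(9 + 1) = √10)
s(-14, -2)*E(-2) = -3*√10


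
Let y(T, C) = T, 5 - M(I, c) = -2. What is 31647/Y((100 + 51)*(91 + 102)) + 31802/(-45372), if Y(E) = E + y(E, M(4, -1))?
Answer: -52215461/330569049 ≈ -0.15796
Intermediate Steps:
M(I, c) = 7 (M(I, c) = 5 - 1*(-2) = 5 + 2 = 7)
Y(E) = 2*E (Y(E) = E + E = 2*E)
31647/Y((100 + 51)*(91 + 102)) + 31802/(-45372) = 31647/((2*((100 + 51)*(91 + 102)))) + 31802/(-45372) = 31647/((2*(151*193))) + 31802*(-1/45372) = 31647/((2*29143)) - 15901/22686 = 31647/58286 - 15901/22686 = -52215461/330569049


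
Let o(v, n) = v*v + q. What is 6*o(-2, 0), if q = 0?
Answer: 24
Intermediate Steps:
o(v, n) = v**2 (o(v, n) = v*v + 0 = v**2 + 0 = v**2)
6*o(-2, 0) = 6*(-2)**2 = 6*4 = 24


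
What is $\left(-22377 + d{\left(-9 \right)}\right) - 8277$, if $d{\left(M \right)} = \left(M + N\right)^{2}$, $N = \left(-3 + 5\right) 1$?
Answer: $-30605$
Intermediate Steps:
$N = 2$ ($N = 2 \cdot 1 = 2$)
$d{\left(M \right)} = \left(2 + M\right)^{2}$ ($d{\left(M \right)} = \left(M + 2\right)^{2} = \left(2 + M\right)^{2}$)
$\left(-22377 + d{\left(-9 \right)}\right) - 8277 = \left(-22377 + \left(2 - 9\right)^{2}\right) - 8277 = \left(-22377 + \left(-7\right)^{2}\right) - 8277 = \left(-22377 + 49\right) - 8277 = -22328 - 8277 = -30605$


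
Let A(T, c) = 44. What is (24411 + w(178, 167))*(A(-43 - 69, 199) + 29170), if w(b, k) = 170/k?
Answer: 119099839698/167 ≈ 7.1317e+8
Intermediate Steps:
(24411 + w(178, 167))*(A(-43 - 69, 199) + 29170) = (24411 + 170/167)*(44 + 29170) = (24411 + 170*(1/167))*29214 = (24411 + 170/167)*29214 = (4076807/167)*29214 = 119099839698/167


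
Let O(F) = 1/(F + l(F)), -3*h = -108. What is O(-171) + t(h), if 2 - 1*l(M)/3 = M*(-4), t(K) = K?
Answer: 79811/2217 ≈ 36.000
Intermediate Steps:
h = 36 (h = -1/3*(-108) = 36)
l(M) = 6 + 12*M (l(M) = 6 - 3*M*(-4) = 6 - (-12)*M = 6 + 12*M)
O(F) = 1/(6 + 13*F) (O(F) = 1/(F + (6 + 12*F)) = 1/(6 + 13*F))
O(-171) + t(h) = 1/(6 + 13*(-171)) + 36 = 1/(6 - 2223) + 36 = 1/(-2217) + 36 = -1/2217 + 36 = 79811/2217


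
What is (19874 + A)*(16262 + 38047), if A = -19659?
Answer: 11676435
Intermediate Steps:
(19874 + A)*(16262 + 38047) = (19874 - 19659)*(16262 + 38047) = 215*54309 = 11676435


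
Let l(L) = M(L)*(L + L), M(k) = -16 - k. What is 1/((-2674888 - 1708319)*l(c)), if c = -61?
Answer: 1/24063806430 ≈ 4.1556e-11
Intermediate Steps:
l(L) = 2*L*(-16 - L) (l(L) = (-16 - L)*(L + L) = (-16 - L)*(2*L) = 2*L*(-16 - L))
1/((-2674888 - 1708319)*l(c)) = 1/((-2674888 - 1708319)*((-2*(-61)*(16 - 61)))) = 1/((-4383207)*((-2*(-61)*(-45)))) = -1/4383207/(-5490) = -1/4383207*(-1/5490) = 1/24063806430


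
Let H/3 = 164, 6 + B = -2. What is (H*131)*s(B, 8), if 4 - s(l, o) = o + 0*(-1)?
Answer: -257808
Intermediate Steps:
B = -8 (B = -6 - 2 = -8)
H = 492 (H = 3*164 = 492)
s(l, o) = 4 - o (s(l, o) = 4 - (o + 0*(-1)) = 4 - (o + 0) = 4 - o)
(H*131)*s(B, 8) = (492*131)*(4 - 1*8) = 64452*(4 - 8) = 64452*(-4) = -257808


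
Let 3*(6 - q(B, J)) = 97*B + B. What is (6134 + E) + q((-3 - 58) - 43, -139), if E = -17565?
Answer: -24083/3 ≈ -8027.7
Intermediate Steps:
q(B, J) = 6 - 98*B/3 (q(B, J) = 6 - (97*B + B)/3 = 6 - 98*B/3)
(6134 + E) + q((-3 - 58) - 43, -139) = (6134 - 17565) + (6 - 98*((-3 - 58) - 43)/3) = -11431 + (6 - 98*(-61 - 43)/3) = -11431 + (6 - 98/3*(-104)) = -11431 + (6 + 10192/3) = -11431 + 10210/3 = -24083/3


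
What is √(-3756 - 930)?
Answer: I*√4686 ≈ 68.454*I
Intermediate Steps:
√(-3756 - 930) = √(-4686) = I*√4686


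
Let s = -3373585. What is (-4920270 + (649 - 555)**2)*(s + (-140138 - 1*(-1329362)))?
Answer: 10728344883674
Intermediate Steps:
(-4920270 + (649 - 555)**2)*(s + (-140138 - 1*(-1329362))) = (-4920270 + (649 - 555)**2)*(-3373585 + (-140138 - 1*(-1329362))) = (-4920270 + 94**2)*(-3373585 + (-140138 + 1329362)) = (-4920270 + 8836)*(-3373585 + 1189224) = -4911434*(-2184361) = 10728344883674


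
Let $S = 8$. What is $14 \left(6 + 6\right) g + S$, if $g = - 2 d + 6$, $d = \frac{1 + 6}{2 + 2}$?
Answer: $428$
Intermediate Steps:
$d = \frac{7}{4} \approx 1.75$
$g = \frac{5}{2}$ ($g = \left(-2\right) \frac{7}{4} + 6 = - \frac{7}{2} + 6 = \frac{5}{2} \approx 2.5$)
$14 \left(6 + 6\right) g + S = 14 \left(6 + 6\right) \frac{5}{2} + 8 = 14 \cdot 12 \cdot \frac{5}{2} + 8 = 14 \cdot 30 + 8 = 420 + 8 = 428$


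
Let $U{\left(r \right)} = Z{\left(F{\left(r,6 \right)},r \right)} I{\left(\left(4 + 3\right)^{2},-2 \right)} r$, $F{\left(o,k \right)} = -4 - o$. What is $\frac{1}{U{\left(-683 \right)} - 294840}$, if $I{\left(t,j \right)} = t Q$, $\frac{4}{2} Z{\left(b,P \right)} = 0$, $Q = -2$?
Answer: $- \frac{1}{294840} \approx -3.3917 \cdot 10^{-6}$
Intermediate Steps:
$Z{\left(b,P \right)} = 0$ ($Z{\left(b,P \right)} = \frac{1}{2} \cdot 0 = 0$)
$I{\left(t,j \right)} = - 2 t$ ($I{\left(t,j \right)} = t \left(-2\right) = - 2 t$)
$U{\left(r \right)} = 0$ ($U{\left(r \right)} = 0 \left(- 2 \left(4 + 3\right)^{2}\right) r = 0 \left(- 2 \cdot 7^{2}\right) r = 0 \left(\left(-2\right) 49\right) r = 0 \left(-98\right) r = 0 r = 0$)
$\frac{1}{U{\left(-683 \right)} - 294840} = \frac{1}{0 - 294840} = \frac{1}{-294840} = - \frac{1}{294840}$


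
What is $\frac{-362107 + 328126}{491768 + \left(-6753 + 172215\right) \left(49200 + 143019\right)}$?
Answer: $- \frac{723}{676711318} \approx -1.0684 \cdot 10^{-6}$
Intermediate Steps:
$\frac{-362107 + 328126}{491768 + \left(-6753 + 172215\right) \left(49200 + 143019\right)} = - \frac{33981}{491768 + 165462 \cdot 192219} = - \frac{33981}{491768 + 31804940178} = - \frac{33981}{31805431946} = \left(-33981\right) \frac{1}{31805431946} = - \frac{723}{676711318}$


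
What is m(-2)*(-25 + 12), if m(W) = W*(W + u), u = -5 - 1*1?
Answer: -208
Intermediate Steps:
u = -6 (u = -5 - 1 = -6)
m(W) = W*(-6 + W) (m(W) = W*(W - 6) = W*(-6 + W))
m(-2)*(-25 + 12) = (-2*(-6 - 2))*(-25 + 12) = -2*(-8)*(-13) = 16*(-13) = -208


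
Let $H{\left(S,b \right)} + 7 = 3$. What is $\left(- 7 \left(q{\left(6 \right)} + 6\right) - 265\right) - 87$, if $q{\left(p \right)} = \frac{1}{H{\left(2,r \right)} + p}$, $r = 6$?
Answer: $- \frac{795}{2} \approx -397.5$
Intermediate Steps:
$H{\left(S,b \right)} = -4$ ($H{\left(S,b \right)} = -7 + 3 = -4$)
$q{\left(p \right)} = \frac{1}{-4 + p}$
$\left(- 7 \left(q{\left(6 \right)} + 6\right) - 265\right) - 87 = \left(- 7 \left(\frac{1}{-4 + 6} + 6\right) - 265\right) - 87 = \left(- 7 \left(\frac{1}{2} + 6\right) - 265\right) - 87 = \left(\left(-7\right) \frac{13}{2} - 265\right) - 87 = \left(- \frac{91}{2} - 265\right) - 87 = - \frac{621}{2} - 87 = - \frac{795}{2}$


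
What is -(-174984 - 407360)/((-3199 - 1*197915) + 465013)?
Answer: 582344/263899 ≈ 2.2067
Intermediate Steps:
-(-174984 - 407360)/((-3199 - 1*197915) + 465013) = -(-582344)/((-3199 - 197915) + 465013) = -(-582344)/(-201114 + 465013) = -(-582344)/263899 = -1*(-582344/263899) = 582344/263899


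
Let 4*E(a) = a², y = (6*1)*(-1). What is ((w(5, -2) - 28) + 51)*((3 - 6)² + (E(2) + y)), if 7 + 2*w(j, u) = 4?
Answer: 86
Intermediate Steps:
y = -6 (y = 6*(-1) = -6)
w(j, u) = -3/2 (w(j, u) = -7/2 + (½)*4 = -7/2 + 2 = -3/2)
E(a) = a²/4
((w(5, -2) - 28) + 51)*((3 - 6)² + (E(2) + y)) = ((-3/2 - 28) + 51)*((3 - 6)² + ((¼)*2² - 6)) = (-59/2 + 51)*((-3)² + ((¼)*4 - 6)) = 43*(9 + (1 - 6))/2 = 43*(9 - 5)/2 = (43/2)*4 = 86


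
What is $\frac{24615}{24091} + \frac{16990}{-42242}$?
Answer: $\frac{315240370}{508826011} \approx 0.61954$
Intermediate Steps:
$\frac{24615}{24091} + \frac{16990}{-42242} = 24615 \cdot \frac{1}{24091} + 16990 \left(- \frac{1}{42242}\right) = \frac{24615}{24091} - \frac{8495}{21121} = \frac{315240370}{508826011}$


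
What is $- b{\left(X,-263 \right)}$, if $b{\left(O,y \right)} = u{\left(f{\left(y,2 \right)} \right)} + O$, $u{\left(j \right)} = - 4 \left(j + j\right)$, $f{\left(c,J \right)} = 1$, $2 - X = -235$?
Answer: $-229$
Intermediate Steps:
$X = 237$ ($X = 2 - -235 = 2 + 235 = 237$)
$u{\left(j \right)} = - 8 j$ ($u{\left(j \right)} = - 4 \cdot 2 j = - 8 j$)
$b{\left(O,y \right)} = -8 + O$ ($b{\left(O,y \right)} = \left(-8\right) 1 + O = -8 + O$)
$- b{\left(X,-263 \right)} = - (-8 + 237) = \left(-1\right) 229 = -229$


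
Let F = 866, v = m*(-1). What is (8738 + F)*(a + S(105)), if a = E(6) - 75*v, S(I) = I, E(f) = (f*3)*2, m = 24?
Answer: 18641364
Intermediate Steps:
E(f) = 6*f (E(f) = (3*f)*2 = 6*f)
v = -24 (v = 24*(-1) = -24)
a = 1836 (a = 6*6 - 75*(-24) = 36 + 1800 = 1836)
(8738 + F)*(a + S(105)) = (8738 + 866)*(1836 + 105) = 9604*1941 = 18641364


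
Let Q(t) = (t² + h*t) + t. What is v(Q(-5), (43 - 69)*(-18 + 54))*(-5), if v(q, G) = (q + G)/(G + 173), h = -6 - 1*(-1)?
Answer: -4455/763 ≈ -5.8388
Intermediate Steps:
h = -5 (h = -6 + 1 = -5)
Q(t) = t² - 4*t (Q(t) = (t² - 5*t) + t = t² - 4*t)
v(q, G) = (G + q)/(173 + G)
v(Q(-5), (43 - 69)*(-18 + 54))*(-5) = (((43 - 69)*(-18 + 54) - 5*(-4 - 5))/(173 + (43 - 69)*(-18 + 54)))*(-5) = ((-26*36 - 5*(-9))/(173 - 26*36))*(-5) = ((-936 + 45)/(173 - 936))*(-5) = (-891/(-763))*(-5) = -1/763*(-891)*(-5) = (891/763)*(-5) = -4455/763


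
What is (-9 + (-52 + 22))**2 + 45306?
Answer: 46827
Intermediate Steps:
(-9 + (-52 + 22))**2 + 45306 = (-9 - 30)**2 + 45306 = (-39)**2 + 45306 = 1521 + 45306 = 46827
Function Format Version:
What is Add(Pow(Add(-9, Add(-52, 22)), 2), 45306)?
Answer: 46827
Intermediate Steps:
Add(Pow(Add(-9, Add(-52, 22)), 2), 45306) = Add(Pow(Add(-9, -30), 2), 45306) = Add(Pow(-39, 2), 45306) = Add(1521, 45306) = 46827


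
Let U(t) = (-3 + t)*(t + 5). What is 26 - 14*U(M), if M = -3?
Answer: 194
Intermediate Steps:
U(t) = (-3 + t)*(5 + t)
26 - 14*U(M) = 26 - 14*(-15 + (-3)² + 2*(-3)) = 26 - 14*(-15 + 9 - 6) = 26 - 14*(-12) = 26 + 168 = 194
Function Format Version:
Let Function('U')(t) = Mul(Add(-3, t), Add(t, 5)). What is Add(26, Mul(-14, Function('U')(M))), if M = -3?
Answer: 194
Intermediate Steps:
Function('U')(t) = Mul(Add(-3, t), Add(5, t))
Add(26, Mul(-14, Function('U')(M))) = Add(26, Mul(-14, Add(-15, Pow(-3, 2), Mul(2, -3)))) = Add(26, Mul(-14, Add(-15, 9, -6))) = Add(26, Mul(-14, -12)) = Add(26, 168) = 194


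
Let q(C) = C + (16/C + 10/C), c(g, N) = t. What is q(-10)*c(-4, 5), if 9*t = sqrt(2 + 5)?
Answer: -7*sqrt(7)/5 ≈ -3.7041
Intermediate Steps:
t = sqrt(7)/9 (t = sqrt(2 + 5)/9 = sqrt(7)/9 ≈ 0.29397)
c(g, N) = sqrt(7)/9
q(C) = C + 26/C
q(-10)*c(-4, 5) = (-10 + 26/(-10))*(sqrt(7)/9) = (-10 + 26*(-1/10))*(sqrt(7)/9) = (-10 - 13/5)*(sqrt(7)/9) = -7*sqrt(7)/5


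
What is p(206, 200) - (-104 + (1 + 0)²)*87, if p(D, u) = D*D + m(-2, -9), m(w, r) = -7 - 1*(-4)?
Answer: 51394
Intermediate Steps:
m(w, r) = -3 (m(w, r) = -7 + 4 = -3)
p(D, u) = -3 + D² (p(D, u) = D*D - 3 = D² - 3 = -3 + D²)
p(206, 200) - (-104 + (1 + 0)²)*87 = (-3 + 206²) - (-104 + (1 + 0)²)*87 = (-3 + 42436) - (-104 + 1²)*87 = 42433 - (-104 + 1)*87 = 42433 - (-103)*87 = 42433 - 1*(-8961) = 42433 + 8961 = 51394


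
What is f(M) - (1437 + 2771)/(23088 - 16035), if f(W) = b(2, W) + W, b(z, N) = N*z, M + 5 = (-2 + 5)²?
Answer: 80428/7053 ≈ 11.403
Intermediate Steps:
M = 4 (M = -5 + (-2 + 5)² = -5 + 3² = -5 + 9 = 4)
f(W) = 3*W (f(W) = W*2 + W = 2*W + W = 3*W)
f(M) - (1437 + 2771)/(23088 - 16035) = 3*4 - (1437 + 2771)/(23088 - 16035) = 12 - 4208/7053 = 80428/7053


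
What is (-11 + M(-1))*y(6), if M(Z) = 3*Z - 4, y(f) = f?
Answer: -108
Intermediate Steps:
M(Z) = -4 + 3*Z
(-11 + M(-1))*y(6) = (-11 + (-4 + 3*(-1)))*6 = (-11 + (-4 - 3))*6 = (-11 - 7)*6 = -18*6 = -108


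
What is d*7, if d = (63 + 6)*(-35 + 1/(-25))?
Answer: -423108/25 ≈ -16924.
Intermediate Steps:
d = -60444/25 (d = 69*(-35 - 1/25) = 69*(-876/25) = -60444/25 ≈ -2417.8)
d*7 = -60444/25*7 = -423108/25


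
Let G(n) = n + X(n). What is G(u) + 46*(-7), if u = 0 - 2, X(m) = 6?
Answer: -318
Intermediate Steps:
u = -2
G(n) = 6 + n (G(n) = n + 6 = 6 + n)
G(u) + 46*(-7) = (6 - 2) + 46*(-7) = 4 - 322 = -318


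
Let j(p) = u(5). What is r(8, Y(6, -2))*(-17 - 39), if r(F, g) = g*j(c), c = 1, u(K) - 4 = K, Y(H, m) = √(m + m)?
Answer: -1008*I ≈ -1008.0*I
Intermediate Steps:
Y(H, m) = √2*√m (Y(H, m) = √(2*m) = √2*√m)
u(K) = 4 + K
j(p) = 9 (j(p) = 4 + 5 = 9)
r(F, g) = 9*g (r(F, g) = g*9 = 9*g)
r(8, Y(6, -2))*(-17 - 39) = (9*(√2*√(-2)))*(-17 - 39) = (9*(√2*(I*√2)))*(-56) = (9*(2*I))*(-56) = (18*I)*(-56) = -1008*I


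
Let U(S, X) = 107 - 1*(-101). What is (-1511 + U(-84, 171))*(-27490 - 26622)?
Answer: 70507936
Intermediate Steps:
U(S, X) = 208 (U(S, X) = 107 + 101 = 208)
(-1511 + U(-84, 171))*(-27490 - 26622) = (-1511 + 208)*(-27490 - 26622) = -1303*(-54112) = 70507936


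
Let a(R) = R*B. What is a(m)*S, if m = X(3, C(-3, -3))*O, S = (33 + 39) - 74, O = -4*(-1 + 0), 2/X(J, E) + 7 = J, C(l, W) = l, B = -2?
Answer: -8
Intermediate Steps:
X(J, E) = 2/(-7 + J)
O = 4 (O = -4*(-1) = 4)
S = -2 (S = 72 - 74 = -2)
m = -2 (m = (2/(-7 + 3))*4 = (2/(-4))*4 = (2*(-¼))*4 = -½*4 = -2)
a(R) = -2*R (a(R) = R*(-2) = -2*R)
a(m)*S = -2*(-2)*(-2) = 4*(-2) = -8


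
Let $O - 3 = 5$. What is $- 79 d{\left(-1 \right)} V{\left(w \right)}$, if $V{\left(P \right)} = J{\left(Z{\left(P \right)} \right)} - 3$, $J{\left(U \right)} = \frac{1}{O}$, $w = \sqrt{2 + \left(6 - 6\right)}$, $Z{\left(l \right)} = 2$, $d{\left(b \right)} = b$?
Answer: $- \frac{1817}{8} \approx -227.13$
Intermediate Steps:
$O = 8$ ($O = 3 + 5 = 8$)
$w = \sqrt{2}$ ($w = \sqrt{2 + \left(6 - 6\right)} = \sqrt{2 + 0} = \sqrt{2} \approx 1.4142$)
$J{\left(U \right)} = \frac{1}{8}$
$V{\left(P \right)} = - \frac{23}{8}$ ($V{\left(P \right)} = \frac{1}{8} - 3 = - \frac{23}{8}$)
$- 79 d{\left(-1 \right)} V{\left(w \right)} = \left(-79\right) \left(-1\right) \left(- \frac{23}{8}\right) = 79 \left(- \frac{23}{8}\right) = - \frac{1817}{8}$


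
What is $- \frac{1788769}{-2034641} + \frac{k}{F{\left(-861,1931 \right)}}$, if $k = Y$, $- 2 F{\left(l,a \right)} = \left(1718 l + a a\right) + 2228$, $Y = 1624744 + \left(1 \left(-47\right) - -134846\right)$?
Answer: $- \frac{3132142722847}{4581586292031} \approx -0.68364$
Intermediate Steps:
$Y = 1759543$ ($Y = 1624744 + \left(-47 + 134846\right) = 1624744 + 134799 = 1759543$)
$F{\left(l,a \right)} = -1114 - 859 l - \frac{a^{2}}{2}$ ($F{\left(l,a \right)} = - \frac{\left(1718 l + a a\right) + 2228}{2} = - \frac{\left(1718 l + a^{2}\right) + 2228}{2} = - \frac{\left(a^{2} + 1718 l\right) + 2228}{2} = - \frac{2228 + a^{2} + 1718 l}{2} = -1114 - 859 l - \frac{a^{2}}{2}$)
$k = 1759543$
$- \frac{1788769}{-2034641} + \frac{k}{F{\left(-861,1931 \right)}} = - \frac{1788769}{-2034641} + \frac{1759543}{-1114 - -739599 - \frac{1931^{2}}{2}} = \left(-1788769\right) \left(- \frac{1}{2034641}\right) + \frac{1759543}{-1114 + 739599 - \frac{3728761}{2}} = \frac{1788769}{2034641} + \frac{1759543}{-1114 + 739599 - \frac{3728761}{2}} = \frac{1788769}{2034641} + \frac{1759543}{- \frac{2251791}{2}} = \frac{1788769}{2034641} + 1759543 \left(- \frac{2}{2251791}\right) = \frac{1788769}{2034641} - \frac{3519086}{2251791} = - \frac{3132142722847}{4581586292031}$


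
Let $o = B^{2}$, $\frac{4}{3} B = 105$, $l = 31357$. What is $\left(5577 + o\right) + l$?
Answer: $\frac{690169}{16} \approx 43136.0$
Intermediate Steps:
$B = \frac{315}{4}$ ($B = \frac{3}{4} \cdot 105 = \frac{315}{4} \approx 78.75$)
$o = \frac{99225}{16}$ ($o = \left(\frac{315}{4}\right)^{2} = \frac{99225}{16} \approx 6201.6$)
$\left(5577 + o\right) + l = \left(5577 + \frac{99225}{16}\right) + 31357 = \frac{188457}{16} + 31357 = \frac{690169}{16}$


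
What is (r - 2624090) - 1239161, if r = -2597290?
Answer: -6460541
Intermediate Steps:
(r - 2624090) - 1239161 = (-2597290 - 2624090) - 1239161 = -5221380 - 1239161 = -6460541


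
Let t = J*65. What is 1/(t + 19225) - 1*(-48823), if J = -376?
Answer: 254611944/5215 ≈ 48823.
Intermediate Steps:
t = -24440 (t = -376*65 = -24440)
1/(t + 19225) - 1*(-48823) = 1/(-24440 + 19225) - 1*(-48823) = 1/(-5215) + 48823 = -1/5215 + 48823 = 254611944/5215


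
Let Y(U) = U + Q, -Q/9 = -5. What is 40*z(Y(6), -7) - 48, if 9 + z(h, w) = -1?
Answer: -448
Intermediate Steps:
Q = 45 (Q = -9*(-5) = 45)
Y(U) = 45 + U (Y(U) = U + 45 = 45 + U)
z(h, w) = -10 (z(h, w) = -9 - 1 = -10)
40*z(Y(6), -7) - 48 = 40*(-10) - 48 = -400 - 48 = -448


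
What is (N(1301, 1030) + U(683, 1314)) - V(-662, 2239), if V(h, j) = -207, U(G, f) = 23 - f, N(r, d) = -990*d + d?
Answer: -1019754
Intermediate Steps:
N(r, d) = -989*d
(N(1301, 1030) + U(683, 1314)) - V(-662, 2239) = (-989*1030 + (23 - 1*1314)) - 1*(-207) = (-1018670 + (23 - 1314)) + 207 = (-1018670 - 1291) + 207 = -1019961 + 207 = -1019754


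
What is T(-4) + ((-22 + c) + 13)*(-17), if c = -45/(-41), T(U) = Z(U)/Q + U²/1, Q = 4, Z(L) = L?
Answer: 6123/41 ≈ 149.34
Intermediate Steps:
T(U) = U² + U/4 (T(U) = U/4 + U²/1 = U*(¼) + U²*1 = U/4 + U² = U² + U/4)
c = 45/41 (c = -45*(-1/41) = 45/41 ≈ 1.0976)
T(-4) + ((-22 + c) + 13)*(-17) = -4*(¼ - 4) + ((-22 + 45/41) + 13)*(-17) = -4*(-15/4) + (-857/41 + 13)*(-17) = 15 - 324/41*(-17) = 15 + 5508/41 = 6123/41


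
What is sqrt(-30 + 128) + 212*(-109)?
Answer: -23108 + 7*sqrt(2) ≈ -23098.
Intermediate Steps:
sqrt(-30 + 128) + 212*(-109) = sqrt(98) - 23108 = 7*sqrt(2) - 23108 = -23108 + 7*sqrt(2)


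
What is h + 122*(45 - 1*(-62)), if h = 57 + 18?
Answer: 13129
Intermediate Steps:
h = 75
h + 122*(45 - 1*(-62)) = 75 + 122*(45 - 1*(-62)) = 75 + 122*(45 + 62) = 75 + 122*107 = 75 + 13054 = 13129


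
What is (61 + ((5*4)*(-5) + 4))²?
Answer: 1225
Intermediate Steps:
(61 + ((5*4)*(-5) + 4))² = (61 + (20*(-5) + 4))² = (61 + (-100 + 4))² = (61 - 96)² = (-35)² = 1225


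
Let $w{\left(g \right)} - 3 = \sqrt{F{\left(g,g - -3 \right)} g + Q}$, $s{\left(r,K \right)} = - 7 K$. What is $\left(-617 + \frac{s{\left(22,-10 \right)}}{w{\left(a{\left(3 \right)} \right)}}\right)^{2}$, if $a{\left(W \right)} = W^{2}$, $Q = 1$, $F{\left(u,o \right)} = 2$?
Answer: $407975 - 8932 \sqrt{19} \approx 3.6904 \cdot 10^{5}$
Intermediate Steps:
$w{\left(g \right)} = 3 + \sqrt{1 + 2 g}$ ($w{\left(g \right)} = 3 + \sqrt{2 g + 1} = 3 + \sqrt{1 + 2 g}$)
$\left(-617 + \frac{s{\left(22,-10 \right)}}{w{\left(a{\left(3 \right)} \right)}}\right)^{2} = \left(-617 + \frac{\left(-7\right) \left(-10\right)}{3 + \sqrt{1 + 2 \cdot 3^{2}}}\right)^{2} = \left(-617 + \frac{70}{3 + \sqrt{1 + 2 \cdot 9}}\right)^{2} = \left(-617 + \frac{70}{3 + \sqrt{1 + 18}}\right)^{2} = \left(-617 + \frac{70}{3 + \sqrt{19}}\right)^{2}$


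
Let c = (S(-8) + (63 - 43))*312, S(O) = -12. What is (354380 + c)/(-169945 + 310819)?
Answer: 178438/70437 ≈ 2.5333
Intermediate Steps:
c = 2496 (c = (-12 + (63 - 43))*312 = (-12 + 20)*312 = 8*312 = 2496)
(354380 + c)/(-169945 + 310819) = (354380 + 2496)/(-169945 + 310819) = 356876/140874 = 356876*(1/140874) = 178438/70437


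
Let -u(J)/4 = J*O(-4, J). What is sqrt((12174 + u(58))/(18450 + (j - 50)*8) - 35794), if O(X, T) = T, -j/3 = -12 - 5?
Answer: I*sqrt(3048739856943)/9229 ≈ 189.19*I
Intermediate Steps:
j = 51 (j = -3*(-12 - 5) = -3*(-17) = 51)
u(J) = -4*J**2 (u(J) = -4*J*J = -4*J**2)
sqrt((12174 + u(58))/(18450 + (j - 50)*8) - 35794) = sqrt((12174 - 4*58**2)/(18450 + (51 - 50)*8) - 35794) = sqrt((12174 - 4*3364)/(18450 + 1*8) - 35794) = sqrt((12174 - 13456)/(18450 + 8) - 35794) = sqrt(-1282/18458 - 35794) = sqrt(-1282*1/18458 - 35794) = sqrt(-641/9229 - 35794) = sqrt(-330343467/9229) = I*sqrt(3048739856943)/9229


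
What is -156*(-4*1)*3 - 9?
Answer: 1863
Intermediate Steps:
-156*(-4*1)*3 - 9 = -(-624)*3 - 9 = -156*(-12) - 9 = 1872 - 9 = 1863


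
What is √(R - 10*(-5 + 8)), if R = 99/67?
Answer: 7*I*√2613/67 ≈ 5.3406*I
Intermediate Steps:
R = 99/67 (R = 99*(1/67) = 99/67 ≈ 1.4776)
√(R - 10*(-5 + 8)) = √(99/67 - 10*(-5 + 8)) = √(99/67 - 10*3) = √(99/67 - 30) = √(-1911/67) = 7*I*√2613/67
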